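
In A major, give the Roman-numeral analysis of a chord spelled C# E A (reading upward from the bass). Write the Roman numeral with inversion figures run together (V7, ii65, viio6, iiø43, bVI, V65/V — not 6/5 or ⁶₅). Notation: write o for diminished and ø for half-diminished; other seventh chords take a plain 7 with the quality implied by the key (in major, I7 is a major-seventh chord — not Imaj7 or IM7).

The pitches A-C#-E form a major triad rooted on A.
In A major, A is the tonic; the diatonic major triad there is I.
With C# in the bass the chord is in first inversion, so the figured bass is 6.

I6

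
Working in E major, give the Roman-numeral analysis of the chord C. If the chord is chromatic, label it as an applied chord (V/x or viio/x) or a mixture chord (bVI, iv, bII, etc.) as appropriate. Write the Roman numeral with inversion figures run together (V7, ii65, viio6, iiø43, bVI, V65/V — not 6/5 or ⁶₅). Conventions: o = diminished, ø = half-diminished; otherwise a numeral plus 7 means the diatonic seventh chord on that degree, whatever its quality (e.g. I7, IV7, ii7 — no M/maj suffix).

The pitches C-E-G form a major triad rooted on C.
C is the lowered sixth degree of E major (diatonic 6 would be C#). This is a major triad on the lowered sixth degree, borrowed from the parallel minor.

bVI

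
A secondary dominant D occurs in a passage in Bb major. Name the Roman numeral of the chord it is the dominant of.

The chord is a major triad on D.
A dominant resolves down a perfect fifth: D → G. In Bb major, G is scale degree 6, i.e. vi.

vi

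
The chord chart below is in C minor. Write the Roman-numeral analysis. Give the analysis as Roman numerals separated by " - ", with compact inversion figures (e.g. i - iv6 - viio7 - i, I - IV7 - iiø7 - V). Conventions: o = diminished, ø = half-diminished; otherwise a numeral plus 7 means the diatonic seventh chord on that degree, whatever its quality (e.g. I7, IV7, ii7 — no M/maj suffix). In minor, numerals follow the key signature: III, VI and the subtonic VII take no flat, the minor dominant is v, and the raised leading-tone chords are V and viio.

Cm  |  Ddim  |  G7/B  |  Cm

Cm: root C is the tonic; minor triad there is i.
Ddim: root D is the supertonic; diminished triad there is iio.
G7/B has root G, degree 5 in C minor, so V65.
Cm has root C, degree 1 in C minor, so i.

i - iio - V65 - i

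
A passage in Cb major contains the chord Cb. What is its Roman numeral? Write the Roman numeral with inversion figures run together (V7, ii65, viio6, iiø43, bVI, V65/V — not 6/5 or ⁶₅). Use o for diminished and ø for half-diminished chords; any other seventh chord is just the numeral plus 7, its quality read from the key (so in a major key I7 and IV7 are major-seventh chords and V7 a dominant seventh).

I

Stacked in thirds the chord is Cb-Eb-Gb: a major triad on Cb.
Cb is scale degree 1 in Cb major, and a major triad on that degree is written I.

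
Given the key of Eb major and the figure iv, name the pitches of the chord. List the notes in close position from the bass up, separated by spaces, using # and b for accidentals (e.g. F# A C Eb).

Ab Cb Eb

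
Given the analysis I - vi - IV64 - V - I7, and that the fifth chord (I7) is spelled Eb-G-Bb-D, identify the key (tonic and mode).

Eb major

The chord Ebmaj7 is a major seventh chord rooted on Eb; its label is I7.
If Eb is scale degree 1 and the mode makes that degree carry a major seventh chord, the tonic is Eb and the mode is major.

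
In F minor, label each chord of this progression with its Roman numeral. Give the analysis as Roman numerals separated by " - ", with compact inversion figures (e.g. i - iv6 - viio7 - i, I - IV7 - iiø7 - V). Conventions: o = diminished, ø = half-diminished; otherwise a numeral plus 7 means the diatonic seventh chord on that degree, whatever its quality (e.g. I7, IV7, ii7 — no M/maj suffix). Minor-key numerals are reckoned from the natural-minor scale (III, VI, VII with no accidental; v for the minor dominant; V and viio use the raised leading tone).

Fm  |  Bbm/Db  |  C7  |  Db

i - iv6 - V7 - VI

Fm has root F, degree 1 in F minor, so i.
Bbm/Db: minor triad on Bb = scale degree 4 → iv6.
C7: dominant seventh chord on C = scale degree 5 → V7.
Db: root Db is the submediant; major triad there is VI.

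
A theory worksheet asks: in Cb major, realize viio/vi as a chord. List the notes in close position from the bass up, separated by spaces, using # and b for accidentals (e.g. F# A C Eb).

viio/vi is a secondary leading-tone chord. The target vi is Ab in Cb major; the applied chord is rooted a semitone below, on G.
Building a diminished triad on G gives G-Bb-Db.

G Bb Db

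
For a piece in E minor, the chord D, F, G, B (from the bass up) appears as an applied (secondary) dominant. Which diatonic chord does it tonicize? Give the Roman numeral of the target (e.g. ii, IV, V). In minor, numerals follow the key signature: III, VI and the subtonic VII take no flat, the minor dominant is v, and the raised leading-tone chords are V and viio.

The chord is a dominant seventh chord on G.
A dominant resolves down a perfect fifth: G → C. In E minor, C is scale degree 6, i.e. VI.

VI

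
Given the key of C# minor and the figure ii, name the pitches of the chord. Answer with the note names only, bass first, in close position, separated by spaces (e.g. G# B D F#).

D# F# A#

ii is the minor supertonic, borrowed from the parallel major (the Dorian ii). In C# minor that root is D#.
So the chord is D#-F#-A#, a minor triad.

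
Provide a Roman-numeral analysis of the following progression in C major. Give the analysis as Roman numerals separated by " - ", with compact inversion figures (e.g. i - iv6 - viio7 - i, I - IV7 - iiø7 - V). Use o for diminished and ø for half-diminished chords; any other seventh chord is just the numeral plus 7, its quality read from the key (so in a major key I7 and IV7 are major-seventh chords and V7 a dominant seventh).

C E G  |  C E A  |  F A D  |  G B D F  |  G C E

C-E-G has root C, degree 1 in C major, so I.
C-E-A: minor triad on A = scale degree 6 → vi6.
F-A-D has root D, degree 2 in C major, so ii6.
G-B-D-F has root G, degree 5 in C major, so V7.
G-C-E has root C, degree 1 in C major, so I64.

I - vi6 - ii6 - V7 - I64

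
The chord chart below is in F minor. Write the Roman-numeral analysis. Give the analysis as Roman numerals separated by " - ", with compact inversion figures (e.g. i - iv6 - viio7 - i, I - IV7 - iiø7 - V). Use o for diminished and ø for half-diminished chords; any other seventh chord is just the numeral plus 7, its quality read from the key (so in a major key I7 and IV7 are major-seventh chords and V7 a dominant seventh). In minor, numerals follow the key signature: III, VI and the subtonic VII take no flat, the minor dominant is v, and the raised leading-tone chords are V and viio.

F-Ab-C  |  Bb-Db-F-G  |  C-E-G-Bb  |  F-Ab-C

i - iiø65 - V7 - i

F-Ab-C has root F, degree 1 in F minor, so i.
Bb-Db-F-G: half-diminished seventh chord on G = scale degree 2 → iiø65.
C-E-G-Bb has root C, degree 5 in F minor, so V7.
F-Ab-C: root F is the tonic; minor triad there is i.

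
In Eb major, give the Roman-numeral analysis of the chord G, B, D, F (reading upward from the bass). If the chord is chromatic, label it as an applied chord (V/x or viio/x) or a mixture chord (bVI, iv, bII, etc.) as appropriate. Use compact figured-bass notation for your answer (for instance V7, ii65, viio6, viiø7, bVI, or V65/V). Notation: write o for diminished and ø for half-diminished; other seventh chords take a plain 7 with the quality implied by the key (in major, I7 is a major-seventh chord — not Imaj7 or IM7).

V7/vi

Stacked in thirds the chord is G-B-D-F: a dominant seventh chord on G.
G is not a diatonic chord root with this quality in Eb major, but it lies a perfect fifth above C (vi), so the chord functions as an applied dominant of vi.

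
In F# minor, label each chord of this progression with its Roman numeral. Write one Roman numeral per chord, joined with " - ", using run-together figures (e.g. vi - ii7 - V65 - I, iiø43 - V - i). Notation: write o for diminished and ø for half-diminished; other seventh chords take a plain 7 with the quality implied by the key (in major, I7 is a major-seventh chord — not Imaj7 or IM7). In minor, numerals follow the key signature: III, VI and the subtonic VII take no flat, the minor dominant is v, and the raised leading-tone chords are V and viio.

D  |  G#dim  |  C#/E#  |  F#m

VI - iio - V6 - i

D has root D, degree 6 in F# minor, so VI.
G#dim: diminished triad on G# = scale degree 2 → iio.
C#/E# has root C#, degree 5 in F# minor, so V6.
F#m has root F#, degree 1 in F# minor, so i.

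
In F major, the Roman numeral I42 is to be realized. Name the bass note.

I in F major has root F; the chord is F-A-C-E.
The figure 42 means third inversion — the seventh is in the bass.

E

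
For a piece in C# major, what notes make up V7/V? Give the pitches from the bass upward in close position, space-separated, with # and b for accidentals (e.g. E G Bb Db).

D# F## A# C#

V7/V is a secondary dominant — the dominant seventh of V. V in C# major is G#, so the applied chord's root is D#, a perfect fifth above.
Building a dominant seventh chord on D# gives D#-F##-A#-C#.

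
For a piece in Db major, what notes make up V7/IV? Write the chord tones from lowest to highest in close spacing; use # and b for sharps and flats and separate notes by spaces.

Db F Ab Cb

V7/IV is a secondary dominant — the dominant seventh of IV. IV in Db major is Gb, so the applied chord's root is Db, a perfect fifth above.
Building a dominant seventh chord on Db gives Db-F-Ab-Cb.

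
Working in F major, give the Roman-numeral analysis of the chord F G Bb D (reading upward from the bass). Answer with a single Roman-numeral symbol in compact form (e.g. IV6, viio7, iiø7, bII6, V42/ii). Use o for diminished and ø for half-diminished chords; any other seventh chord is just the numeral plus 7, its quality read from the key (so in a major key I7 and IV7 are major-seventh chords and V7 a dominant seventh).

ii42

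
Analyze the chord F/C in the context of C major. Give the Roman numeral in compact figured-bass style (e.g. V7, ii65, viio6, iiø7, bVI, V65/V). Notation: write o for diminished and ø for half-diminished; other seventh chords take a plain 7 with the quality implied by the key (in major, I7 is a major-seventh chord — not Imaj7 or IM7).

IV64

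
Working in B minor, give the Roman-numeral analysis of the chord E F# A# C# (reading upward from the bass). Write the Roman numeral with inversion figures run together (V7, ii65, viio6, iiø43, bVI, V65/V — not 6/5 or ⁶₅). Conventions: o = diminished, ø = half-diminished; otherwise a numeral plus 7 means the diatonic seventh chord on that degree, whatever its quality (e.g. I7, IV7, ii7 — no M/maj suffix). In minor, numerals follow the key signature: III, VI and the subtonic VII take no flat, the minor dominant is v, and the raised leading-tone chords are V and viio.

V42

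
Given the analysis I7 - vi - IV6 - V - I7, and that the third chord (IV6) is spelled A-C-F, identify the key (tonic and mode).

IV6 is given as A-C-F — a major triad with root F.
IV6 on F implies F is the subdominant; that puts the tonic at C, and the uppercase numeral fits major mode.

C major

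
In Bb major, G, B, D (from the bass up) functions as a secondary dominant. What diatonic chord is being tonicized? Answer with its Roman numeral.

ii

The chord is a major triad on G.
A dominant resolves down a perfect fifth: G → C. In Bb major, C is scale degree 2, i.e. ii.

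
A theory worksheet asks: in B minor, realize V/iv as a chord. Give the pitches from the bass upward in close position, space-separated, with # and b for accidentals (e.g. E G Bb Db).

B D# F#

The slash means an applied dominant: we want the dominant of iv. In B minor, iv is E minor, and its dominant is built on B.
Building a major triad on B gives B-D#-F#.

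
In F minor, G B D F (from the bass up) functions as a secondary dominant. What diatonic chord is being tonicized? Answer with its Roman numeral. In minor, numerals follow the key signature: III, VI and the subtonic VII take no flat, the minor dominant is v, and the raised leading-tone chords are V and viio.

V

The chord is a dominant seventh chord on G.
A dominant resolves down a perfect fifth: G → C. In F minor, C is scale degree 5, i.e. V.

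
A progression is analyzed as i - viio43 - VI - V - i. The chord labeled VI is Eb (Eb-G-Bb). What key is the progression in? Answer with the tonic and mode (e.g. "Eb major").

G minor

The anchor chord is a major triad on Eb, labeled VI.
VI on Eb implies Eb is the submediant; that puts the tonic at G, and the uppercase numeral fits minor mode.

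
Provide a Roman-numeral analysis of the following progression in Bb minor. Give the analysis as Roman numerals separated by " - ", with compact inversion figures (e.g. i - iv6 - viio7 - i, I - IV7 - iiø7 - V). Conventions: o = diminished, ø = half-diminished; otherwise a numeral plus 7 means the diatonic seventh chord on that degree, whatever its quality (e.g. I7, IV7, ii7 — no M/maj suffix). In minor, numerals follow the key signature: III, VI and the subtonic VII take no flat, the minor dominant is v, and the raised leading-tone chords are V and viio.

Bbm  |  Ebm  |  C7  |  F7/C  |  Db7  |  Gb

i - iv - V7/V - V43 - V7/VI - VI

Bbm: root Bb is the tonic; minor triad there is i.
Ebm: root Eb is the subdominant; minor triad there is iv.
C7: chromatic; C is V of V, so V7/V.
F7/C has root F, degree 5 in Bb minor, so V43.
Db7 is the secondary dominant of VI (dominant seventh chord on Db): V7/VI.
Gb has root Gb, degree 6 in Bb minor, so VI.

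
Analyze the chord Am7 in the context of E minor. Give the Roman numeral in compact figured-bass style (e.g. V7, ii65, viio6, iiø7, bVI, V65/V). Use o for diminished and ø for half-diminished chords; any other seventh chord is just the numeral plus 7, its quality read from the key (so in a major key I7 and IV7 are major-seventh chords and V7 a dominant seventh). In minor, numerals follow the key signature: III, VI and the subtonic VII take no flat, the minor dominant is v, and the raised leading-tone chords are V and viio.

Stacked in thirds the chord is A-C-E-G: a minor seventh chord on A.
In E minor, A is the subdominant; the diatonic minor seventh chord there is iv7.

iv7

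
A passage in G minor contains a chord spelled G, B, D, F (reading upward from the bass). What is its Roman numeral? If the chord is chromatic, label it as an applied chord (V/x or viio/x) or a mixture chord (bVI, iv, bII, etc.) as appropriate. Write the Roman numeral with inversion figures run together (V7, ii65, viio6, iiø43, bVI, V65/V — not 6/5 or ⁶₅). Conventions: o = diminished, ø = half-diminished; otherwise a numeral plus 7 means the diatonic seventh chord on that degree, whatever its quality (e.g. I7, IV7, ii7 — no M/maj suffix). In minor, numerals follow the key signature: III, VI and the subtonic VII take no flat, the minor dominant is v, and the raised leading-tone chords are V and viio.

The pitches G-B-D-F form a dominant seventh chord rooted on G.
G is not a diatonic chord root with this quality in G minor, but it lies a perfect fifth above C (iv), so the chord functions as an applied dominant of iv.

V7/iv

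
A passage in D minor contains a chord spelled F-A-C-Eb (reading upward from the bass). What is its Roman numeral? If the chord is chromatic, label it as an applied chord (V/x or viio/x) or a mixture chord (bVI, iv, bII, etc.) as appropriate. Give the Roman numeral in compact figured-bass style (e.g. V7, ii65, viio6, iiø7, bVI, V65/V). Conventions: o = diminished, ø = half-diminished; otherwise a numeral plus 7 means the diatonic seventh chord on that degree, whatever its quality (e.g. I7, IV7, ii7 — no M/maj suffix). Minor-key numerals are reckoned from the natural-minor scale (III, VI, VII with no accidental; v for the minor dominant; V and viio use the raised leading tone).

V7/VI

Stacked in thirds the chord is F-A-C-Eb: a dominant seventh chord on F.
F is not a diatonic chord root with this quality in D minor, but it lies a perfect fifth above Bb (VI), so the chord functions as an applied dominant of VI.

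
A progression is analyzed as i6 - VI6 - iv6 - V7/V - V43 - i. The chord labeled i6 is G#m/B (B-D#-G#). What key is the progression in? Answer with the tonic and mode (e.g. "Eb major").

G# minor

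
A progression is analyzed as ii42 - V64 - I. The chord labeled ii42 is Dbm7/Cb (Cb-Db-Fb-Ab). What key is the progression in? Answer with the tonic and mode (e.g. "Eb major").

ii42 is given as Cb-Db-Fb-Ab — a minor seventh chord with root Db.
Counting down one scale step from Db places the tonic on Cb; a minor seventh chord on degree 2 is diatonic only in major.

Cb major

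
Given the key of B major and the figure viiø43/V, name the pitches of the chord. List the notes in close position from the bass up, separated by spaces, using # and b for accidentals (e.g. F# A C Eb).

viiø43/V is a secondary leading-tone chord. The target V is F# in B major; the applied chord is rooted a semitone below, on E#.
Building a half-diminished seventh chord on E# gives E#-G#-B-D#.
With the 43 figure the chord is in second inversion; from the bass B upward in close position it reads B-D#-E#-G#.

B D# E# G#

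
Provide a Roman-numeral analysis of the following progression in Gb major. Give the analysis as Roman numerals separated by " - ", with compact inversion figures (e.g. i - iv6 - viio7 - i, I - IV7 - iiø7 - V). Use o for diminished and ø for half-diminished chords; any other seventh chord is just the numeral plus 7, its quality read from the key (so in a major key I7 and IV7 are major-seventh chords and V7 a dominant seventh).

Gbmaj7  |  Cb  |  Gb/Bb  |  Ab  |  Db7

I7 - IV - I6 - V/V - V7

Gbmaj7: root Gb is the tonic; major seventh chord there is I7.
Cb has root Cb, degree 4 in Gb major, so IV.
Gb/Bb has root Gb, degree 1 in Gb major, so I6.
Ab is the secondary dominant of V (major triad on Ab): V/V.
Db7 has root Db, degree 5 in Gb major, so V7.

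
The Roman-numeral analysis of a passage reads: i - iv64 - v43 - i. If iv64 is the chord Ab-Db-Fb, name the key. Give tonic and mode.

iv64 is given as Ab-Db-Fb — a minor triad with root Db.
If Db is scale degree 4 and the mode makes that degree carry a minor triad, the tonic is Ab and the mode is minor.

Ab minor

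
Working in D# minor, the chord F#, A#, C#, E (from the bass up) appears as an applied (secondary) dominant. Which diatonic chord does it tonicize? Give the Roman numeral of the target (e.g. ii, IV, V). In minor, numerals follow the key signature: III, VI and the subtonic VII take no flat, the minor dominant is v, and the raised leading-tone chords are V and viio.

VI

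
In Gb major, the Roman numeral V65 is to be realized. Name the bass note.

V in Gb major has root Db; the chord is Db-F-Ab-Cb.
The figure 65 means first inversion — the third is in the bass.

F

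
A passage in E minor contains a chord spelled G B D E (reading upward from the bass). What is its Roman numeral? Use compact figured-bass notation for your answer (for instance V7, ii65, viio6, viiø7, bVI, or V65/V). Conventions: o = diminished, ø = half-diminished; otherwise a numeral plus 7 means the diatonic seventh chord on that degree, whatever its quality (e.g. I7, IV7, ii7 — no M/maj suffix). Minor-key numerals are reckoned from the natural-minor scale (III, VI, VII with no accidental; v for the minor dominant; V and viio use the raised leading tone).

The pitches E-G-B-D form a minor seventh chord rooted on E.
E is scale degree 1 in E minor, and a minor seventh chord on that degree is written i7.
With G in the bass the chord is in first inversion, so the figured bass is 65.

i65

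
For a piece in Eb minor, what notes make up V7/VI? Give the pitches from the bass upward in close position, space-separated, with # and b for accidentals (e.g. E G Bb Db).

V7/VI is a secondary dominant — the dominant seventh of VI. VI in Eb minor is Cb, so the applied chord's root is Gb, a perfect fifth above.
Building a dominant seventh chord on Gb gives Gb-Bb-Db-Fb.

Gb Bb Db Fb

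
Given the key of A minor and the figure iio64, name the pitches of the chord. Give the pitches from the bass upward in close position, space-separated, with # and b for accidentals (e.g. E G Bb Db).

F B D

The numeral's case and figure indicate a diminished triad. In A minor its root, the supertonic, is B.
That chord is spelled B-D-F.
With the 64 figure the chord is in second inversion; from the bass F upward in close position it reads F-B-D.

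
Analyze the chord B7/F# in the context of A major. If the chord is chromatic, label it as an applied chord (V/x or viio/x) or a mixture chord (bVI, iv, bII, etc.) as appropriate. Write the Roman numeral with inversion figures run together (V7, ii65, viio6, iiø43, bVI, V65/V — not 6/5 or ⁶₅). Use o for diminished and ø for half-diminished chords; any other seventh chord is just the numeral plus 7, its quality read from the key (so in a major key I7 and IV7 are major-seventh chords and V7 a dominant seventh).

Stacked in thirds the chord is B-D#-F#-A: a dominant seventh chord on B.
B is not a diatonic chord root with this quality in A major, but it lies a perfect fifth above E (V), so the chord functions as an applied dominant of V.
With F# in the bass the chord is in second inversion, so the figured bass is 43.

V43/V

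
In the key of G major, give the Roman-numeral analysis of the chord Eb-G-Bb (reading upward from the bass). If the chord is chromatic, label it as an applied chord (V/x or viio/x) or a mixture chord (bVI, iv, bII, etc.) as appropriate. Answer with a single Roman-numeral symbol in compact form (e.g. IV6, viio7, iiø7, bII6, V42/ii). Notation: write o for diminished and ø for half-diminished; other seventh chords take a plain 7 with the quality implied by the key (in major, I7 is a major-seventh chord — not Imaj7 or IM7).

bVI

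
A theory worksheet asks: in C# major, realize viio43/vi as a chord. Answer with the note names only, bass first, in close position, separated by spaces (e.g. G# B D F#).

D# F# G## B#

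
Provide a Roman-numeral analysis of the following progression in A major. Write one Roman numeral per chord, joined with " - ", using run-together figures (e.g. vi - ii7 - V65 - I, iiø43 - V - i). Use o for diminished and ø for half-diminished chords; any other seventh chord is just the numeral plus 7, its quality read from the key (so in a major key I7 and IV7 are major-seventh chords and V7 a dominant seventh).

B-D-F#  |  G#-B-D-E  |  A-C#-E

B-D-F#: root B is the supertonic; minor triad there is ii.
G#-B-D-E: dominant seventh chord on E = scale degree 5 → V65.
A-C#-E has root A, degree 1 in A major, so I.

ii - V65 - I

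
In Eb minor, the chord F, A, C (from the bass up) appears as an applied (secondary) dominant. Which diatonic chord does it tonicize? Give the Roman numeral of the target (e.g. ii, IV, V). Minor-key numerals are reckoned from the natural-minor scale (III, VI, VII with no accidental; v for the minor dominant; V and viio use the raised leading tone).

V

The chord is a major triad on F.
A dominant resolves down a perfect fifth: F → Bb. In Eb minor, Bb is scale degree 5, i.e. V.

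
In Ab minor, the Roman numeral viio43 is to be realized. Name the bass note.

viio in Ab minor has root G; the chord is G-Bb-Db-Fb.
The figure 43 means second inversion — the fifth is in the bass.

Db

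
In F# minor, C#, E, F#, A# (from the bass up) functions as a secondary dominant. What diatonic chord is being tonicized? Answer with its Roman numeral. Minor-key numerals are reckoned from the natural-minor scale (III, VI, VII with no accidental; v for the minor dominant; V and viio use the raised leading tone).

iv

The chord is a dominant seventh chord on F#.
A dominant resolves down a perfect fifth: F# → B. In F# minor, B is scale degree 4, i.e. iv.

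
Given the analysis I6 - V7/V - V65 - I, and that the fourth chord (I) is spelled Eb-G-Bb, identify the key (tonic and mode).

Eb major

The chord Eb is a major triad rooted on Eb; its label is I.
If Eb is scale degree 1 and the mode makes that degree carry a major triad, the tonic is Eb and the mode is major.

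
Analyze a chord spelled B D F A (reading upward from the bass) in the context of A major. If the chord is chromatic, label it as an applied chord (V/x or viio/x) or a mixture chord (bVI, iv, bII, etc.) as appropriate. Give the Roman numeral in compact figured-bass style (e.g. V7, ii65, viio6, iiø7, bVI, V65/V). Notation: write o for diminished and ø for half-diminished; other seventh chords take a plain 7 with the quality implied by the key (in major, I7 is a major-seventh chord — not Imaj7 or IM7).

The pitches B-D-F-A form a half-diminished seventh chord rooted on B.
B is the second degree of A major. This is the half-diminished supertonic seventh, borrowed from the parallel minor.

iiø7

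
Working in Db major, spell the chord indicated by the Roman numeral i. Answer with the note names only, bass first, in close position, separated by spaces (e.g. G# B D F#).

Db Fb Ab

Scale degree 1 in Db major is Db; here the chord built on it is altered to a minor triad. i is the minor tonic, borrowed from the parallel minor.
So the chord is Db-Fb-Ab.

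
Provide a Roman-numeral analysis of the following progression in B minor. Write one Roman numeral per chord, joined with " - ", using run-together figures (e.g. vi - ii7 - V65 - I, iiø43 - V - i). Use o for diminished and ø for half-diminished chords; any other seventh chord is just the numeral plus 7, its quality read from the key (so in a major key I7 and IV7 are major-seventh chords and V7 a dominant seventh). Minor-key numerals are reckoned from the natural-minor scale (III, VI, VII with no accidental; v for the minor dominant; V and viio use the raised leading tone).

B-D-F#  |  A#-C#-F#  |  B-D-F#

B-D-F#: root B is the tonic; minor triad there is i.
A#-C#-F# has root F#, degree 5 in B minor, so V6.
B-D-F#: root B is the tonic; minor triad there is i.

i - V6 - i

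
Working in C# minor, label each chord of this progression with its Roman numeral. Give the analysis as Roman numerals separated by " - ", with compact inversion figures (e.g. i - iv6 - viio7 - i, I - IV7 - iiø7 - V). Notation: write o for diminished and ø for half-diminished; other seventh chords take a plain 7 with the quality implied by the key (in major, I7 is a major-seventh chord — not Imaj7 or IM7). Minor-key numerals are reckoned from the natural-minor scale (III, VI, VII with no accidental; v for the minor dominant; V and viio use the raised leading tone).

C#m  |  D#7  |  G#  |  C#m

i - V7/V - V - i

C#m: root C# is the tonic; minor triad there is i.
D#7: a dominant seventh chord on D#, the applied dominant of V → V7/V.
G#: major triad on G# = scale degree 5 → V.
C#m: minor triad on C# = scale degree 1 → i.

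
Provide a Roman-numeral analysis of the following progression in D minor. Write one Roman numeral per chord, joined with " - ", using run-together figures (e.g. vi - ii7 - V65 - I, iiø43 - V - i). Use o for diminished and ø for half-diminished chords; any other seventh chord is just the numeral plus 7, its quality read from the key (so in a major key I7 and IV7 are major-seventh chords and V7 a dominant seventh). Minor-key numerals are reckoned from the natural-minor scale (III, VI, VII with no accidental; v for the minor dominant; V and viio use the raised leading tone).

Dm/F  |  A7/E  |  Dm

Dm/F: root D is the tonic; minor triad there is i6.
A7/E: dominant seventh chord on A = scale degree 5 → V43.
Dm has root D, degree 1 in D minor, so i.

i6 - V43 - i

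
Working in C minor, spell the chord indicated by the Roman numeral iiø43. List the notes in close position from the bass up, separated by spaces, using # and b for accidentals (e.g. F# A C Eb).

In C minor, the second degree is D, and the diatonic chord built there is a half-diminished seventh chord.
That chord is spelled D-F-Ab-C.
The figured bass 43 indicates second inversion, placing the fifth (Ab) in the bass: Ab-C-D-F.

Ab C D F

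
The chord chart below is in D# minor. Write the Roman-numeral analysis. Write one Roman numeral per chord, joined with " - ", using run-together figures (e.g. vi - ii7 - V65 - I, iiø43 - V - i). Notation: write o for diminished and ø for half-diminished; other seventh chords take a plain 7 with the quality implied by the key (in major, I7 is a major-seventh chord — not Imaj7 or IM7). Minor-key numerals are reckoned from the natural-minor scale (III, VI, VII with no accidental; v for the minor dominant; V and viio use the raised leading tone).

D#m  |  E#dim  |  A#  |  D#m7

D#m: root D# is the tonic; minor triad there is i.
E#dim: diminished triad on E# = scale degree 2 → iio.
A# has root A#, degree 5 in D# minor, so V.
D#m7: root D# is the tonic; minor seventh chord there is i7.

i - iio - V - i7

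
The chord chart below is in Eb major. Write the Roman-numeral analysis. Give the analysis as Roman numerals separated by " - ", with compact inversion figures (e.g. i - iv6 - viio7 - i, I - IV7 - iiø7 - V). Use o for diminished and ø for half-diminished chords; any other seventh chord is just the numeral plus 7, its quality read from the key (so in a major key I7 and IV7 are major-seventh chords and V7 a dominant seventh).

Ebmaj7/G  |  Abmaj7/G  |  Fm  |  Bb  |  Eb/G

I65 - IV42 - ii - V - I6

Ebmaj7/G has root Eb, degree 1 in Eb major, so I65.
Abmaj7/G has root Ab, degree 4 in Eb major, so IV42.
Fm: root F is the supertonic; minor triad there is ii.
Bb: root Bb is the dominant; major triad there is V.
Eb/G: major triad on Eb = scale degree 1 → I6.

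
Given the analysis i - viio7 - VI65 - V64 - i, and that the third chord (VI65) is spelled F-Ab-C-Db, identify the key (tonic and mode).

F minor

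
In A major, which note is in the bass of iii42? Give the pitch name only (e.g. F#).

B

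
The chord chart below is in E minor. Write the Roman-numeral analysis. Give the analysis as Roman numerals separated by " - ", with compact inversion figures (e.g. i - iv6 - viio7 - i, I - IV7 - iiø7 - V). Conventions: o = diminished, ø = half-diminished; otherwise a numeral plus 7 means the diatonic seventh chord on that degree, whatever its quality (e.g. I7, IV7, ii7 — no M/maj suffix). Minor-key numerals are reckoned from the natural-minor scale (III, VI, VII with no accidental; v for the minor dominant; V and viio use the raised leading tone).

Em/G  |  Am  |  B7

i6 - iv - V7

Em/G has root E, degree 1 in E minor, so i6.
Am has root A, degree 4 in E minor, so iv.
B7: dominant seventh chord on B = scale degree 5 → V7.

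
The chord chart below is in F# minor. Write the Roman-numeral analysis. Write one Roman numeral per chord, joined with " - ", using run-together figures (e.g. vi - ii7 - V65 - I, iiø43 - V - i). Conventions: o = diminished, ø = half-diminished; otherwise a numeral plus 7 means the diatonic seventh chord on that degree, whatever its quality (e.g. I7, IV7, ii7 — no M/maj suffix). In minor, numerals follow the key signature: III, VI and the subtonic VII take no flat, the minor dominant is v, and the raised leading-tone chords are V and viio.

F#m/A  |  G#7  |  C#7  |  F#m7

F#m/A has root F#, degree 1 in F# minor, so i6.
G#7: chromatic; G# is V of V, so V7/V.
C#7 has root C#, degree 5 in F# minor, so V7.
F#m7: minor seventh chord on F# = scale degree 1 → i7.

i6 - V7/V - V7 - i7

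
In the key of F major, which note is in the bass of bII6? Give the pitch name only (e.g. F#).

Bb

bII in F major has root Gb; the chord is Gb-Bb-Db.
The figure 6 means first inversion — the third is in the bass.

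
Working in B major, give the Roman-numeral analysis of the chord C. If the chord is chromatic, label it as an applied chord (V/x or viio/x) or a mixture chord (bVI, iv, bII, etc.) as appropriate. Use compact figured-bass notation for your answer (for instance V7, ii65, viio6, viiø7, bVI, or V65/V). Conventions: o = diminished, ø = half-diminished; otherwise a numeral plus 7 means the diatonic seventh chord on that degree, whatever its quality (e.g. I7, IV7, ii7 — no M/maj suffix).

bII

The pitches C-E-G form a major triad rooted on C.
C is the lowered second degree of B major (diatonic 2 would be C#). This is the Neapolitan chord — a major triad on the lowered second degree.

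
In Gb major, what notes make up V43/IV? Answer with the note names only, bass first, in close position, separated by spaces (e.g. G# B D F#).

Db Fb Gb Bb

The slash means an applied dominant: we want the dominant of IV. In Gb major, IV is Cb major, and its dominant is built on Gb.
Building a dominant seventh chord on Gb gives Gb-Bb-Db-Fb.
With the 43 figure the chord is in second inversion; from the bass Db upward in close position it reads Db-Fb-Gb-Bb.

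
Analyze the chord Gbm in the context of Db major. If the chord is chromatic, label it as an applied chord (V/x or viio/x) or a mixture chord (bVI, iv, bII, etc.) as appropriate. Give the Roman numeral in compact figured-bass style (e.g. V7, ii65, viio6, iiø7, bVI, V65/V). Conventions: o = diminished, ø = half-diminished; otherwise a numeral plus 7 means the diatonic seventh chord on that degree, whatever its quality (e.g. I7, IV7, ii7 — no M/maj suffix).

Stacked in thirds the chord is Gb-Bbb-Db: a minor triad on Gb.
Gb is the fourth degree of Db major. This is the minor subdominant, borrowed from the parallel minor.

iv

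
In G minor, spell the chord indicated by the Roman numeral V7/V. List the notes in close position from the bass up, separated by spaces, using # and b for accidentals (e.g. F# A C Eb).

The slash means an applied dominant: we want the dominant of V. In G minor, V is D major, and its dominant is built on A.
Building a dominant seventh chord on A gives A-C#-E-G.

A C# E G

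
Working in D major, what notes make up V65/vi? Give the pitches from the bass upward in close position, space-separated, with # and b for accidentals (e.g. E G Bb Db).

A# C# E F#

The slash means an applied dominant: we want the dominant of vi. In D major, vi is B minor, and its dominant is built on F#.
Building a dominant seventh chord on F# gives F#-A#-C#-E.
With the 65 figure the chord is in first inversion; from the bass A# upward in close position it reads A#-C#-E-F#.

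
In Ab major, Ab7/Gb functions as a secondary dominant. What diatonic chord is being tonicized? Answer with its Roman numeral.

The chord is a dominant seventh chord on Ab.
A dominant resolves down a perfect fifth: Ab → Db. In Ab major, Db is scale degree 4, i.e. IV.

IV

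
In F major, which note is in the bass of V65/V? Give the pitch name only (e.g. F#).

B

The applied chord V65/V is rooted on G: G-B-D-F.
The figure 65 means first inversion — the third is in the bass.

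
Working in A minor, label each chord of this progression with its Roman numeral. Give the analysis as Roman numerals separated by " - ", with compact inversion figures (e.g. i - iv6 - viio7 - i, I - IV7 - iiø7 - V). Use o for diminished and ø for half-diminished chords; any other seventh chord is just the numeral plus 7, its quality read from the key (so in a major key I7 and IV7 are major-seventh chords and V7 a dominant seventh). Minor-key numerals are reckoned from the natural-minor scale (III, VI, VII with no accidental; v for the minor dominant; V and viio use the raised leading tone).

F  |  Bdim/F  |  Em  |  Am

F: major triad on F = scale degree 6 → VI.
Bdim/F has root B, degree 2 in A minor, so iio64.
Em: minor triad on E = scale degree 5 → v.
Am: minor triad on A = scale degree 1 → i.

VI - iio64 - v - i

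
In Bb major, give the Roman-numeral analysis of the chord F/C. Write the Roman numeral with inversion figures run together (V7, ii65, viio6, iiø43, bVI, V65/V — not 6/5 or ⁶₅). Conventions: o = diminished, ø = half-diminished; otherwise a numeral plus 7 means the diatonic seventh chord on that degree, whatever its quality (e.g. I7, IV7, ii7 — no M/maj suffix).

V64

Stacked in thirds the chord is F-A-C: a major triad on F.
In Bb major, F is the dominant; the diatonic major triad there is V.
With C in the bass the chord is in second inversion, so the figured bass is 64.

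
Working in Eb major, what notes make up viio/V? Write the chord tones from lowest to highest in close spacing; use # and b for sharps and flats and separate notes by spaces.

A C Eb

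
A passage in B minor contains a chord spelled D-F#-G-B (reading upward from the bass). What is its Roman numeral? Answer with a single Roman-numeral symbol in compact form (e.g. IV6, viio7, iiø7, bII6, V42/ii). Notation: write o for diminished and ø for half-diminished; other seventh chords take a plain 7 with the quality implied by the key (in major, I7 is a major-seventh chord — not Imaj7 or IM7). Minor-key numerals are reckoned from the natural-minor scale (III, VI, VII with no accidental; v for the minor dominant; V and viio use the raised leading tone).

VI43

The pitches G-B-D-F# form a major seventh chord rooted on G.
In B minor, G is the submediant; the diatonic major seventh chord there is VI7.
With D in the bass the chord is in second inversion, so the figured bass is 43.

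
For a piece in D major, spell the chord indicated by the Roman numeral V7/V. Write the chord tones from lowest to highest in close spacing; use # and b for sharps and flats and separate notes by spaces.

The slash means an applied dominant: we want the dominant of V. In D major, V is A major, and its dominant is built on E.
Building a dominant seventh chord on E gives E-G#-B-D.

E G# B D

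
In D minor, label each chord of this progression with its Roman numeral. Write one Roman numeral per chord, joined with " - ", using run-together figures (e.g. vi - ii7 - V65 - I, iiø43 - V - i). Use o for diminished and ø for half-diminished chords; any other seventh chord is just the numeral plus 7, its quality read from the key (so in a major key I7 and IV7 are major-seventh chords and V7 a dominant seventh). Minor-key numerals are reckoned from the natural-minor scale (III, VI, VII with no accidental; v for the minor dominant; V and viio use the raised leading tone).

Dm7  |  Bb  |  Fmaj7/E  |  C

Dm7 has root D, degree 1 in D minor, so i7.
Bb: root Bb is the submediant; major triad there is VI.
Fmaj7/E has root F, degree 3 in D minor, so III42.
C: root C is the subtonic; major triad there is VII.

i7 - VI - III42 - VII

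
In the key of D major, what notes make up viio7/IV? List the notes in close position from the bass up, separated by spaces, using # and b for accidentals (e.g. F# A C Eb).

viio7/IV is a secondary leading-tone chord. The target IV is G in D major; the applied chord is rooted a semitone below, on F#.
Building a fully diminished seventh chord on F# gives F#-A-C-Eb.

F# A C Eb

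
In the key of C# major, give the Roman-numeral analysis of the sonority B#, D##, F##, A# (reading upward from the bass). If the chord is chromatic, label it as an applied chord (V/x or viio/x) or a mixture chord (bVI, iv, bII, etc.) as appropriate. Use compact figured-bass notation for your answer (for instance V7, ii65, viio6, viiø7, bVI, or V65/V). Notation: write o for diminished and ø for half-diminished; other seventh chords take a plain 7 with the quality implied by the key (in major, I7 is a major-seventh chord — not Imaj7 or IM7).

V7/iii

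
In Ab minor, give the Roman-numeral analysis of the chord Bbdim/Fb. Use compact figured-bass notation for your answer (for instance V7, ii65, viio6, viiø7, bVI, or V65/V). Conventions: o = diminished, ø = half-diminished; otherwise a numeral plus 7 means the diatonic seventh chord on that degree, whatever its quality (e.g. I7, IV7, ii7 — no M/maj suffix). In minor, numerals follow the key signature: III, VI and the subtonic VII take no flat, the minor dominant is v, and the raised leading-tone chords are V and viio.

iio64

The pitches Bb-Db-Fb form a diminished triad rooted on Bb.
In Ab minor, Bb is the supertonic; the diatonic diminished triad there is iio.
With Fb in the bass the chord is in second inversion, so the figured bass is 64.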